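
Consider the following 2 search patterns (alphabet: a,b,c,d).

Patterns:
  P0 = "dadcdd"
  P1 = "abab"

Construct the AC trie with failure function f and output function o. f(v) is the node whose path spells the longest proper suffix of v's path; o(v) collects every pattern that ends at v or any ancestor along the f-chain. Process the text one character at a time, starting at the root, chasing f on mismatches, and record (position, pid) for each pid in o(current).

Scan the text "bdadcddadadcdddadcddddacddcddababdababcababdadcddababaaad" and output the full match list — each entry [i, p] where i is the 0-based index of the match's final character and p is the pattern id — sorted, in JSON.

Build:
Trie nodes:
  n0 'ε': a→7 d→1
  n1 'd': a→2
  n2 'da': d→3
  n3 'dad': c→4
  n4 'dadc': d→5
  n5 'dadcd': d→6
  n6 'dadcdd': ·  ←P0
  n7 'a': b→8
  n8 'ab': a→9
  n9 'aba': b→10
  n10 'abab': ·  ←P1

Failure links (BFS by depth):
  fail(1) 'd': from fail(0)=0 chase 'd': 0 ⇒ 0;  out=∅∪out(0)=∅
  fail(7) 'a': from fail(0)=0 chase 'a': 0 ⇒ 0;  out=∅∪out(0)=∅
  fail(2) 'da': from fail(1)=0 chase 'a': 0 ⇒ 7;  out=∅∪out(7)=∅
  fail(8) 'ab': from fail(7)=0 chase 'b': 0 ⇒ 0;  out=∅∪out(0)=∅
  fail(3) 'dad': from fail(2)=7 chase 'd': 7→0 ⇒ 1;  out=∅∪out(1)=∅
  fail(9) 'aba': from fail(8)=0 chase 'a': 0 ⇒ 7;  out=∅∪out(7)=∅
  fail(4) 'dadc': from fail(3)=1 chase 'c': 1→0 ⇒ 0;  out=∅∪out(0)=∅
  fail(10) 'abab': from fail(9)=7 chase 'b': 7 ⇒ 8;  out={1}∪out(8)={1}
  fail(5) 'dadcd': from fail(4)=0 chase 'd': 0 ⇒ 1;  out=∅∪out(1)=∅
  fail(6) 'dadcdd': from fail(5)=1 chase 'd': 1→0 ⇒ 1;  out={0}∪out(1)={0}

Scan:
i=0 'b': node 0→0
i=1 'd': node 0→1
i=2 'a': node 1→2
i=3 'd': node 2→3
i=4 'c': node 3→4
i=5 'd': node 4→5
i=6 'd': node 5→6  ** P0@[1:6]
i=7 'a': node 6→2 (fail-walked)
i=8 'd': node 2→3
i=9 'a': node 3→2 (fail-walked)
i=10 'd': node 2→3
i=11 'c': node 3→4
i=12 'd': node 4→5
i=13 'd': node 5→6  ** P0@[8:13]
i=14 'd': node 6→1 (fail-walked)
i=15 'a': node 1→2
i=16 'd': node 2→3
i=17 'c': node 3→4
i=18 'd': node 4→5
i=19 'd': node 5→6  ** P0@[14:19]
i=20 'd': node 6→1 (fail-walked)
i=21 'd': node 1→1 (fail-walked)
i=22 'a': node 1→2
i=23 'c': node 2→0 (fail-walked)
i=24 'd': node 0→1
i=25 'd': node 1→1 (fail-walked)
i=26 'c': node 1→0 (fail-walked)
i=27 'd': node 0→1
i=28 'd': node 1→1 (fail-walked)
i=29 'a': node 1→2
i=30 'b': node 2→8 (fail-walked)
i=31 'a': node 8→9
i=32 'b': node 9→10  ** P1@[29:32]
i=33 'd': node 10→1 (fail-walked)
i=34 'a': node 1→2
i=35 'b': node 2→8 (fail-walked)
i=36 'a': node 8→9
i=37 'b': node 9→10  ** P1@[34:37]
i=38 'c': node 10→0 (fail-walked)
i=39 'a': node 0→7
i=40 'b': node 7→8
i=41 'a': node 8→9
i=42 'b': node 9→10  ** P1@[39:42]
i=43 'd': node 10→1 (fail-walked)
i=44 'a': node 1→2
i=45 'd': node 2→3
i=46 'c': node 3→4
i=47 'd': node 4→5
i=48 'd': node 5→6  ** P0@[43:48]
i=49 'a': node 6→2 (fail-walked)
i=50 'b': node 2→8 (fail-walked)
i=51 'a': node 8→9
i=52 'b': node 9→10  ** P1@[49:52]
i=53 'a': node 10→9 (fail-walked)
i=54 'a': node 9→7 (fail-walked)
i=55 'a': node 7→7 (fail-walked)
i=56 'd': node 7→1 (fail-walked)

Result: [[6,0],[13,0],[19,0],[32,1],[37,1],[42,1],[48,0],[52,1]]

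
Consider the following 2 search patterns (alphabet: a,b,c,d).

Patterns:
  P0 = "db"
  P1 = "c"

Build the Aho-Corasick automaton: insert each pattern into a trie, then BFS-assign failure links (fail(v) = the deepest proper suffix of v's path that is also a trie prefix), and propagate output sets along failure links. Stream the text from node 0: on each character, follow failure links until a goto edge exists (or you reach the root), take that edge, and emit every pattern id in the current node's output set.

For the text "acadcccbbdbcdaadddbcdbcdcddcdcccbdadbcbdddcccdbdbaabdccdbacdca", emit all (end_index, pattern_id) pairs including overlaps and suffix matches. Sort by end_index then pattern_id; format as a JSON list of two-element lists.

Build automaton:
Trie (insert patterns):
  0='ε' goto c→3 d→1
  1='d' goto b→2
  2='db' goto ·  [P0 ends]
  3='c' goto ·  [P1 ends]

BFS fail/out derivation:
  n1('d'): parent n0 fail=0; on 'd' 0 → fail=0;  out ∅∪∅=∅
  n3('c'): parent n0 fail=0; on 'c' 0 → fail=0;  out {1}∪∅={1}
  n2('db'): parent n1 fail=0; on 'b' 0 → fail=0;  out {0}∪∅={0}

Scan:
[0] read 'a'  n0⇒n0
[1] read 'c'  n0⇒n3  → match P1@[1:1]
[2] read 'a'  n3⇒n0 ·f
[3] read 'd'  n0⇒n1
[4] read 'c'  n1⇒n3 ·f  → match P1@[4:4]
[5] read 'c'  n3⇒n3 ·f  → match P1@[5:5]
[6] read 'c'  n3⇒n3 ·f  → match P1@[6:6]
[7] read 'b'  n3⇒n0 ·f
[8] read 'b'  n0⇒n0
[9] read 'd'  n0⇒n1
[10] read 'b'  n1⇒n2  → match P0@[9:10]
[11] read 'c'  n2⇒n3 ·f  → match P1@[11:11]
[12] read 'd'  n3⇒n1 ·f
[13] read 'a'  n1⇒n0 ·f
[14] read 'a'  n0⇒n0
[15] read 'd'  n0⇒n1
[16] read 'd'  n1⇒n1 ·f
[17] read 'd'  n1⇒n1 ·f
[18] read 'b'  n1⇒n2  → match P0@[17:18]
[19] read 'c'  n2⇒n3 ·f  → match P1@[19:19]
[20] read 'd'  n3⇒n1 ·f
[21] read 'b'  n1⇒n2  → match P0@[20:21]
[22] read 'c'  n2⇒n3 ·f  → match P1@[22:22]
[23] read 'd'  n3⇒n1 ·f
[24] read 'c'  n1⇒n3 ·f  → match P1@[24:24]
[25] read 'd'  n3⇒n1 ·f
[26] read 'd'  n1⇒n1 ·f
[27] read 'c'  n1⇒n3 ·f  → match P1@[27:27]
[28] read 'd'  n3⇒n1 ·f
[29] read 'c'  n1⇒n3 ·f  → match P1@[29:29]
[30] read 'c'  n3⇒n3 ·f  → match P1@[30:30]
[31] read 'c'  n3⇒n3 ·f  → match P1@[31:31]
[32] read 'b'  n3⇒n0 ·f
[33] read 'd'  n0⇒n1
[34] read 'a'  n1⇒n0 ·f
[35] read 'd'  n0⇒n1
[36] read 'b'  n1⇒n2  → match P0@[35:36]
[37] read 'c'  n2⇒n3 ·f  → match P1@[37:37]
[38] read 'b'  n3⇒n0 ·f
[39] read 'd'  n0⇒n1
[40] read 'd'  n1⇒n1 ·f
[41] read 'd'  n1⇒n1 ·f
[42] read 'c'  n1⇒n3 ·f  → match P1@[42:42]
[43] read 'c'  n3⇒n3 ·f  → match P1@[43:43]
[44] read 'c'  n3⇒n3 ·f  → match P1@[44:44]
[45] read 'd'  n3⇒n1 ·f
[46] read 'b'  n1⇒n2  → match P0@[45:46]
[47] read 'd'  n2⇒n1 ·f
[48] read 'b'  n1⇒n2  → match P0@[47:48]
[49] read 'a'  n2⇒n0 ·f
[50] read 'a'  n0⇒n0
[51] read 'b'  n0⇒n0
[52] read 'd'  n0⇒n1
[53] read 'c'  n1⇒n3 ·f  → match P1@[53:53]
[54] read 'c'  n3⇒n3 ·f  → match P1@[54:54]
[55] read 'd'  n3⇒n1 ·f
[56] read 'b'  n1⇒n2  → match P0@[55:56]
[57] read 'a'  n2⇒n0 ·f
[58] read 'c'  n0⇒n3  → match P1@[58:58]
[59] read 'd'  n3⇒n1 ·f
[60] read 'c'  n1⇒n3 ·f  → match P1@[60:60]
[61] read 'a'  n3⇒n0 ·f

Matches: [[1,1],[4,1],[5,1],[6,1],[10,0],[11,1],[18,0],[19,1],[21,0],[22,1],[24,1],[27,1],[29,1],[30,1],[31,1],[36,0],[37,1],[42,1],[43,1],[44,1],[46,0],[48,0],[53,1],[54,1],[56,0],[58,1],[60,1]]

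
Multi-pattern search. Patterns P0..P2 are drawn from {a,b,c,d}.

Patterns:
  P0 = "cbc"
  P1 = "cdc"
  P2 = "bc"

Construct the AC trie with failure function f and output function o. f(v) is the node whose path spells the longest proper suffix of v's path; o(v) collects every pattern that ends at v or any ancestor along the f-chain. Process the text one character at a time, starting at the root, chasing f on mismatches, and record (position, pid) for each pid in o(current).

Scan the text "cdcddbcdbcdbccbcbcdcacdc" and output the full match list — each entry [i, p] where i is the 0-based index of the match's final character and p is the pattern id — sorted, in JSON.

Build:
Trie nodes:
  0='ε' goto b→6 c→1
  1='c' goto b→2 d→4
  2='cb' goto c→3
  3='cbc' goto ·  ←P0
  4='cd' goto c→5
  5='cdc' goto ·  ←P1
  6='b' goto c→7
  7='bc' goto ·  ←P2

BFS fail/out derivation:
  n1('c'): parent n0 fail=0; on 'c' 0 → fail=0;  out ∅∪∅=∅
  n6('b'): parent n0 fail=0; on 'b' 0 → fail=0;  out ∅∪∅=∅
  n2('cb'): parent n1 fail=0; on 'b' 0 → fail=6;  out ∅∪∅=∅
  n4('cd'): parent n1 fail=0; on 'd' 0 → fail=0;  out ∅∪∅=∅
  n7('bc'): parent n6 fail=0; on 'c' 0 → fail=1;  out {2}∪∅={2}
  n3('cbc'): parent n2 fail=6; on 'c' 6 → fail=7;  out {0}∪{2}={0,2}
  n5('cdc'): parent n4 fail=0; on 'c' 0 → fail=1;  out {1}∪∅={1}

Scan:
pos 0 'c': at 1
pos 1 'd': at 4
pos 2 'c': at 5  → match P1@[0:2]
pos 3 'd': at 4 ·f
pos 4 'd': at 0 ·f
pos 5 'b': at 6
pos 6 'c': at 7  → match P2@[5:6]
pos 7 'd': at 4 ·f
pos 8 'b': at 6 ·f
pos 9 'c': at 7  → match P2@[8:9]
pos 10 'd': at 4 ·f
pos 11 'b': at 6 ·f
pos 12 'c': at 7  → match P2@[11:12]
pos 13 'c': at 1 ·f
pos 14 'b': at 2
pos 15 'c': at 3  → match P0@[13:15],P2@[14:15]
pos 16 'b': at 2 ·f
pos 17 'c': at 3  → match P0@[15:17],P2@[16:17]
pos 18 'd': at 4 ·f
pos 19 'c': at 5  → match P1@[17:19]
pos 20 'a': at 0 ·f
pos 21 'c': at 1
pos 22 'd': at 4
pos 23 'c': at 5  → match P1@[21:23]

Result: [[2,1],[6,2],[9,2],[12,2],[15,0],[15,2],[17,0],[17,2],[19,1],[23,1]]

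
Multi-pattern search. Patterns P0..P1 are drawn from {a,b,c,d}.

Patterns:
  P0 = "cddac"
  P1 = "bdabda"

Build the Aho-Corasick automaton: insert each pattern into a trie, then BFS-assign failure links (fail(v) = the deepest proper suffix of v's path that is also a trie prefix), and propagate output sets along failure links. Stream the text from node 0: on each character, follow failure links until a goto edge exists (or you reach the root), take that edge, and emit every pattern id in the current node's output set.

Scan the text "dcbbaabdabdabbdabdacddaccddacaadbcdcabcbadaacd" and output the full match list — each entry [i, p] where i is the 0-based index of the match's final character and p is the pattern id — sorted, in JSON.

Build automaton:
Trie (insert patterns):
  n0 'ε': b→6 c→1
  n1 'c': d→2
  n2 'cd': d→3
  n3 'cdd': a→4
  n4 'cdda': c→5
  n5 'cddac': ·  ←P0
  n6 'b': d→7
  n7 'bd': a→8
  n8 'bda': b→9
  n9 'bdab': d→10
  n10 'bdabd': a→11
  n11 'bdabda': ·  ←P1

BFS fail/out derivation:
  fail(1) 'c': from fail(0)=0 chase 'c': 0 ⇒ 0;  out=∅∪out(0)=∅
  fail(6) 'b': from fail(0)=0 chase 'b': 0 ⇒ 0;  out=∅∪out(0)=∅
  fail(2) 'cd': from fail(1)=0 chase 'd': 0 ⇒ 0;  out=∅∪out(0)=∅
  fail(7) 'bd': from fail(6)=0 chase 'd': 0 ⇒ 0;  out=∅∪out(0)=∅
  fail(3) 'cdd': from fail(2)=0 chase 'd': 0 ⇒ 0;  out=∅∪out(0)=∅
  fail(8) 'bda': from fail(7)=0 chase 'a': 0 ⇒ 0;  out=∅∪out(0)=∅
  fail(4) 'cdda': from fail(3)=0 chase 'a': 0 ⇒ 0;  out=∅∪out(0)=∅
  fail(9) 'bdab': from fail(8)=0 chase 'b': 0 ⇒ 6;  out=∅∪out(6)=∅
  fail(5) 'cddac': from fail(4)=0 chase 'c': 0 ⇒ 1;  out={0}∪out(1)={0}
  fail(10) 'bdabd': from fail(9)=6 chase 'd': 6 ⇒ 7;  out=∅∪out(7)=∅
  fail(11) 'bdabda': from fail(10)=7 chase 'a': 7 ⇒ 8;  out={1}∪out(8)={1}

Scan:
i=0 'd': node 0→0
i=1 'c': node 0→1
i=2 'b': node 1→6 ·f
i=3 'b': node 6→6 ·f
i=4 'a': node 6→0 ·f
i=5 'a': node 0→0
i=6 'b': node 0→6
i=7 'd': node 6→7
i=8 'a': node 7→8
i=9 'b': node 8→9
i=10 'd': node 9→10
i=11 'a': node 10→11  → match P1@[6:11]
i=12 'b': node 11→9 ·f
i=13 'b': node 9→6 ·f
i=14 'd': node 6→7
i=15 'a': node 7→8
i=16 'b': node 8→9
i=17 'd': node 9→10
i=18 'a': node 10→11  → match P1@[13:18]
i=19 'c': node 11→1 ·f
i=20 'd': node 1→2
i=21 'd': node 2→3
i=22 'a': node 3→4
i=23 'c': node 4→5  → match P0@[19:23]
i=24 'c': node 5→1 ·f
i=25 'd': node 1→2
i=26 'd': node 2→3
i=27 'a': node 3→4
i=28 'c': node 4→5  → match P0@[24:28]
i=29 'a': node 5→0 ·f
i=30 'a': node 0→0
i=31 'd': node 0→0
i=32 'b': node 0→6
i=33 'c': node 6→1 ·f
i=34 'd': node 1→2
i=35 'c': node 2→1 ·f
i=36 'a': node 1→0 ·f
i=37 'b': node 0→6
i=38 'c': node 6→1 ·f
i=39 'b': node 1→6 ·f
i=40 'a': node 6→0 ·f
i=41 'd': node 0→0
i=42 'a': node 0→0
i=43 'a': node 0→0
i=44 'c': node 0→1
i=45 'd': node 1→2

All matches (sorted): [[11,1],[18,1],[23,0],[28,0]]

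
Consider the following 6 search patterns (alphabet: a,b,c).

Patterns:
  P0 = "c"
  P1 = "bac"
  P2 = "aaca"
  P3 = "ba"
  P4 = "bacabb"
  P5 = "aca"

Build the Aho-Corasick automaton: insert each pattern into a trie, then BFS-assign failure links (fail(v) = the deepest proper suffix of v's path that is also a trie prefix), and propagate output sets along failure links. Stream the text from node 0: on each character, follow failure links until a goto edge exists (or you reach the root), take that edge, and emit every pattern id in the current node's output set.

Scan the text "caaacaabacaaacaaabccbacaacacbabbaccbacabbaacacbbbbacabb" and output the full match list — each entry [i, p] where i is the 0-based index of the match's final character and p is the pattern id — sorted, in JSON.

Build automaton:
Trie (insert patterns):
  0='ε' goto a→5 b→2 c→1
  1='c' goto ·  [P0 ends]
  2='b' goto a→3
  3='ba' goto c→4  [P3 ends]
  4='bac' goto a→9  [P1 ends]
  5='a' goto a→6 c→12
  6='aa' goto c→7
  7='aac' goto a→8
  8='aaca' goto ·  [P2 ends]
  9='baca' goto b→10
  10='bacab' goto b→11
  11='bacabb' goto ·  [P4 ends]
  12='ac' goto a→13
  13='aca' goto ·  [P5 ends]

BFS fail/out derivation:
  n1('c'): parent n0 fail=0; on 'c' 0 → fail=0;  out {0}∪∅={0}
  n2('b'): parent n0 fail=0; on 'b' 0 → fail=0;  out ∅∪∅=∅
  n5('a'): parent n0 fail=0; on 'a' 0 → fail=0;  out ∅∪∅=∅
  n3('ba'): parent n2 fail=0; on 'a' 0 → fail=5;  out {3}∪∅={3}
  n6('aa'): parent n5 fail=0; on 'a' 0 → fail=5;  out ∅∪∅=∅
  n12('ac'): parent n5 fail=0; on 'c' 0 → fail=1;  out ∅∪{0}={0}
  n4('bac'): parent n3 fail=5; on 'c' 5 → fail=12;  out {1}∪{0}={0,1}
  n7('aac'): parent n6 fail=5; on 'c' 5 → fail=12;  out ∅∪{0}={0}
  n13('aca'): parent n12 fail=1; on 'a' 1→0 → fail=5;  out {5}∪∅={5}
  n8('aaca'): parent n7 fail=12; on 'a' 12 → fail=13;  out {2}∪{5}={2,5}
  n9('baca'): parent n4 fail=12; on 'a' 12 → fail=13;  out ∅∪{5}={5}
  n10('bacab'): parent n9 fail=13; on 'b' 13→5→0 → fail=2;  out ∅∪∅=∅
  n11('bacabb'): parent n10 fail=2; on 'b' 2→0 → fail=2;  out {4}∪∅={4}

Text stream:
i=0 'c': node 0→1  ** P0@[0:0]
i=1 'a': node 1→5 ·f
i=2 'a': node 5→6
i=3 'a': node 6→6 ·f
i=4 'c': node 6→7  ** P0@[4:4]
i=5 'a': node 7→8  ** P2@[2:5],P5@[3:5]
i=6 'a': node 8→6 ·f
i=7 'b': node 6→2 ·f
i=8 'a': node 2→3  ** P3@[7:8]
i=9 'c': node 3→4  ** P0@[9:9],P1@[7:9]
i=10 'a': node 4→9  ** P5@[8:10]
i=11 'a': node 9→6 ·f
i=12 'a': node 6→6 ·f
i=13 'c': node 6→7  ** P0@[13:13]
i=14 'a': node 7→8  ** P2@[11:14],P5@[12:14]
i=15 'a': node 8→6 ·f
i=16 'a': node 6→6 ·f
i=17 'b': node 6→2 ·f
i=18 'c': node 2→1 ·f  ** P0@[18:18]
i=19 'c': node 1→1 ·f  ** P0@[19:19]
i=20 'b': node 1→2 ·f
i=21 'a': node 2→3  ** P3@[20:21]
i=22 'c': node 3→4  ** P0@[22:22],P1@[20:22]
i=23 'a': node 4→9  ** P5@[21:23]
i=24 'a': node 9→6 ·f
i=25 'c': node 6→7  ** P0@[25:25]
i=26 'a': node 7→8  ** P2@[23:26],P5@[24:26]
i=27 'c': node 8→12 ·f  ** P0@[27:27]
i=28 'b': node 12→2 ·f
i=29 'a': node 2→3  ** P3@[28:29]
i=30 'b': node 3→2 ·f
i=31 'b': node 2→2 ·f
i=32 'a': node 2→3  ** P3@[31:32]
i=33 'c': node 3→4  ** P0@[33:33],P1@[31:33]
i=34 'c': node 4→1 ·f  ** P0@[34:34]
i=35 'b': node 1→2 ·f
i=36 'a': node 2→3  ** P3@[35:36]
i=37 'c': node 3→4  ** P0@[37:37],P1@[35:37]
i=38 'a': node 4→9  ** P5@[36:38]
i=39 'b': node 9→10
i=40 'b': node 10→11  ** P4@[35:40]
i=41 'a': node 11→3 ·f  ** P3@[40:41]
i=42 'a': node 3→6 ·f
i=43 'c': node 6→7  ** P0@[43:43]
i=44 'a': node 7→8  ** P2@[41:44],P5@[42:44]
i=45 'c': node 8→12 ·f  ** P0@[45:45]
i=46 'b': node 12→2 ·f
i=47 'b': node 2→2 ·f
i=48 'b': node 2→2 ·f
i=49 'b': node 2→2 ·f
i=50 'a': node 2→3  ** P3@[49:50]
i=51 'c': node 3→4  ** P0@[51:51],P1@[49:51]
i=52 'a': node 4→9  ** P5@[50:52]
i=53 'b': node 9→10
i=54 'b': node 10→11  ** P4@[49:54]

Matches: [[0,0],[4,0],[5,2],[5,5],[8,3],[9,0],[9,1],[10,5],[13,0],[14,2],[14,5],[18,0],[19,0],[21,3],[22,0],[22,1],[23,5],[25,0],[26,2],[26,5],[27,0],[29,3],[32,3],[33,0],[33,1],[34,0],[36,3],[37,0],[37,1],[38,5],[40,4],[41,3],[43,0],[44,2],[44,5],[45,0],[50,3],[51,0],[51,1],[52,5],[54,4]]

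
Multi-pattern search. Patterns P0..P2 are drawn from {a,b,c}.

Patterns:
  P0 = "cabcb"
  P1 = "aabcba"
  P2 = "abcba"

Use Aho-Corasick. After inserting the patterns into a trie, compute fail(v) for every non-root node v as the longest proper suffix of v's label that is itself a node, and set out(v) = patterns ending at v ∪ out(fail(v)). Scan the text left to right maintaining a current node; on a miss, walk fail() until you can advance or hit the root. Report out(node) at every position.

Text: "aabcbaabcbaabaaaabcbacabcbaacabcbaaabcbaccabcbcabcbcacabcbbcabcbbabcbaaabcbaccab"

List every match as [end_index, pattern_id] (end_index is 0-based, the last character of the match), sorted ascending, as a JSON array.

Build:
Trie nodes:
  n0 'ε': a→6 c→1
  n1 'c': a→2
  n2 'ca': b→3
  n3 'cab': c→4
  n4 'cabc': b→5
  n5 'cabcb': ·  ←P0
  n6 'a': a→7 b→12
  n7 'aa': b→8
  n8 'aab': c→9
  n9 'aabc': b→10
  n10 'aabcb': a→11
  n11 'aabcba': ·  ←P1
  n12 'ab': c→13
  n13 'abc': b→14
  n14 'abcb': a→15
  n15 'abcba': ·  ←P2

BFS fail/out derivation:
  fail(1) 'c': from fail(0)=0 chase 'c': 0 ⇒ 0;  out=∅∪out(0)=∅
  fail(6) 'a': from fail(0)=0 chase 'a': 0 ⇒ 0;  out=∅∪out(0)=∅
  fail(2) 'ca': from fail(1)=0 chase 'a': 0 ⇒ 6;  out=∅∪out(6)=∅
  fail(7) 'aa': from fail(6)=0 chase 'a': 0 ⇒ 6;  out=∅∪out(6)=∅
  fail(12) 'ab': from fail(6)=0 chase 'b': 0 ⇒ 0;  out=∅∪out(0)=∅
  fail(3) 'cab': from fail(2)=6 chase 'b': 6 ⇒ 12;  out=∅∪out(12)=∅
  fail(8) 'aab': from fail(7)=6 chase 'b': 6 ⇒ 12;  out=∅∪out(12)=∅
  fail(13) 'abc': from fail(12)=0 chase 'c': 0 ⇒ 1;  out=∅∪out(1)=∅
  fail(4) 'cabc': from fail(3)=12 chase 'c': 12 ⇒ 13;  out=∅∪out(13)=∅
  fail(9) 'aabc': from fail(8)=12 chase 'c': 12 ⇒ 13;  out=∅∪out(13)=∅
  fail(14) 'abcb': from fail(13)=1 chase 'b': 1→0 ⇒ 0;  out=∅∪out(0)=∅
  fail(5) 'cabcb': from fail(4)=13 chase 'b': 13 ⇒ 14;  out={0}∪out(14)={0}
  fail(10) 'aabcb': from fail(9)=13 chase 'b': 13 ⇒ 14;  out=∅∪out(14)=∅
  fail(15) 'abcba': from fail(14)=0 chase 'a': 0 ⇒ 6;  out={2}∪out(6)={2}
  fail(11) 'aabcba': from fail(10)=14 chase 'a': 14 ⇒ 15;  out={1}∪out(15)={1,2}

Text stream:
pos 0 'a': at 6
pos 1 'a': at 7
pos 2 'b': at 8
pos 3 'c': at 9
pos 4 'b': at 10
pos 5 'a': at 11  ** P1@[0:5],P2@[1:5]
pos 6 'a': at 7 (fail-walked)
pos 7 'b': at 8
pos 8 'c': at 9
pos 9 'b': at 10
pos 10 'a': at 11  ** P1@[5:10],P2@[6:10]
pos 11 'a': at 7 (fail-walked)
pos 12 'b': at 8
pos 13 'a': at 6 (fail-walked)
pos 14 'a': at 7
pos 15 'a': at 7 (fail-walked)
pos 16 'a': at 7 (fail-walked)
pos 17 'b': at 8
pos 18 'c': at 9
pos 19 'b': at 10
pos 20 'a': at 11  ** P1@[15:20],P2@[16:20]
pos 21 'c': at 1 (fail-walked)
pos 22 'a': at 2
pos 23 'b': at 3
pos 24 'c': at 4
pos 25 'b': at 5  ** P0@[21:25]
pos 26 'a': at 15 (fail-walked)  ** P2@[22:26]
pos 27 'a': at 7 (fail-walked)
pos 28 'c': at 1 (fail-walked)
pos 29 'a': at 2
pos 30 'b': at 3
pos 31 'c': at 4
pos 32 'b': at 5  ** P0@[28:32]
pos 33 'a': at 15 (fail-walked)  ** P2@[29:33]
pos 34 'a': at 7 (fail-walked)
pos 35 'a': at 7 (fail-walked)
pos 36 'b': at 8
pos 37 'c': at 9
pos 38 'b': at 10
pos 39 'a': at 11  ** P1@[34:39],P2@[35:39]
pos 40 'c': at 1 (fail-walked)
pos 41 'c': at 1 (fail-walked)
pos 42 'a': at 2
pos 43 'b': at 3
pos 44 'c': at 4
pos 45 'b': at 5  ** P0@[41:45]
pos 46 'c': at 1 (fail-walked)
pos 47 'a': at 2
pos 48 'b': at 3
pos 49 'c': at 4
pos 50 'b': at 5  ** P0@[46:50]
pos 51 'c': at 1 (fail-walked)
pos 52 'a': at 2
pos 53 'c': at 1 (fail-walked)
pos 54 'a': at 2
pos 55 'b': at 3
pos 56 'c': at 4
pos 57 'b': at 5  ** P0@[53:57]
pos 58 'b': at 0 (fail-walked)
pos 59 'c': at 1
pos 60 'a': at 2
pos 61 'b': at 3
pos 62 'c': at 4
pos 63 'b': at 5  ** P0@[59:63]
pos 64 'b': at 0 (fail-walked)
pos 65 'a': at 6
pos 66 'b': at 12
pos 67 'c': at 13
pos 68 'b': at 14
pos 69 'a': at 15  ** P2@[65:69]
pos 70 'a': at 7 (fail-walked)
pos 71 'a': at 7 (fail-walked)
pos 72 'b': at 8
pos 73 'c': at 9
pos 74 'b': at 10
pos 75 'a': at 11  ** P1@[70:75],P2@[71:75]
pos 76 'c': at 1 (fail-walked)
pos 77 'c': at 1 (fail-walked)
pos 78 'a': at 2
pos 79 'b': at 3

Result: [[5,1],[5,2],[10,1],[10,2],[20,1],[20,2],[25,0],[26,2],[32,0],[33,2],[39,1],[39,2],[45,0],[50,0],[57,0],[63,0],[69,2],[75,1],[75,2]]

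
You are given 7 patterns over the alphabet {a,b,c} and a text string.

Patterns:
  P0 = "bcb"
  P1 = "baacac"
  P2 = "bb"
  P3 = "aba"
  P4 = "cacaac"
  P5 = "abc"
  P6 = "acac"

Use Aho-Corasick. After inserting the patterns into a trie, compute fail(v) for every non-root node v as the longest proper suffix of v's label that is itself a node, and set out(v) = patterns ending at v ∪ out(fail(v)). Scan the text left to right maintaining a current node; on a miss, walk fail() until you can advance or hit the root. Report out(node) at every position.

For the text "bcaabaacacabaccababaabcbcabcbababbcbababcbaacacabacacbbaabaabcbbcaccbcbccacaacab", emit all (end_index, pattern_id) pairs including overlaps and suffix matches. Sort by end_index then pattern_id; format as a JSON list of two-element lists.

Build:
Trie (insert patterns):
  n0 'ε': a→10 b→1 c→13
  n1 'b': a→4 b→9 c→2
  n2 'bc': b→3
  n3 'bcb': ·  [P0 ends]
  n4 'ba': a→5
  n5 'baa': c→6
  n6 'baac': a→7
  n7 'baaca': c→8
  n8 'baacac': ·  [P1 ends]
  n9 'bb': ·  [P2 ends]
  n10 'a': b→11 c→20
  n11 'ab': a→12 c→19
  n12 'aba': ·  [P3 ends]
  n13 'c': a→14
  n14 'ca': c→15
  n15 'cac': a→16
  n16 'caca': a→17
  n17 'cacaa': c→18
  n18 'cacaac': ·  [P4 ends]
  n19 'abc': ·  [P5 ends]
  n20 'ac': a→21
  n21 'aca': c→22
  n22 'acac': ·  [P6 ends]

BFS fail/out derivation:
  fail(1) 'b': from fail(0)=0 chase 'b': 0 ⇒ 0;  out=∅∪out(0)=∅
  fail(10) 'a': from fail(0)=0 chase 'a': 0 ⇒ 0;  out=∅∪out(0)=∅
  fail(13) 'c': from fail(0)=0 chase 'c': 0 ⇒ 0;  out=∅∪out(0)=∅
  fail(2) 'bc': from fail(1)=0 chase 'c': 0 ⇒ 13;  out=∅∪out(13)=∅
  fail(4) 'ba': from fail(1)=0 chase 'a': 0 ⇒ 10;  out=∅∪out(10)=∅
  fail(9) 'bb': from fail(1)=0 chase 'b': 0 ⇒ 1;  out={2}∪out(1)={2}
  fail(11) 'ab': from fail(10)=0 chase 'b': 0 ⇒ 1;  out=∅∪out(1)=∅
  fail(14) 'ca': from fail(13)=0 chase 'a': 0 ⇒ 10;  out=∅∪out(10)=∅
  fail(20) 'ac': from fail(10)=0 chase 'c': 0 ⇒ 13;  out=∅∪out(13)=∅
  fail(3) 'bcb': from fail(2)=13 chase 'b': 13→0 ⇒ 1;  out={0}∪out(1)={0}
  fail(5) 'baa': from fail(4)=10 chase 'a': 10→0 ⇒ 10;  out=∅∪out(10)=∅
  fail(12) 'aba': from fail(11)=1 chase 'a': 1 ⇒ 4;  out={3}∪out(4)={3}
  fail(15) 'cac': from fail(14)=10 chase 'c': 10 ⇒ 20;  out=∅∪out(20)=∅
  fail(19) 'abc': from fail(11)=1 chase 'c': 1 ⇒ 2;  out={5}∪out(2)={5}
  fail(21) 'aca': from fail(20)=13 chase 'a': 13 ⇒ 14;  out=∅∪out(14)=∅
  fail(6) 'baac': from fail(5)=10 chase 'c': 10 ⇒ 20;  out=∅∪out(20)=∅
  fail(16) 'caca': from fail(15)=20 chase 'a': 20 ⇒ 21;  out=∅∪out(21)=∅
  fail(22) 'acac': from fail(21)=14 chase 'c': 14 ⇒ 15;  out={6}∪out(15)={6}
  fail(7) 'baaca': from fail(6)=20 chase 'a': 20 ⇒ 21;  out=∅∪out(21)=∅
  fail(17) 'cacaa': from fail(16)=21 chase 'a': 21→14→10→0 ⇒ 10;  out=∅∪out(10)=∅
  fail(8) 'baacac': from fail(7)=21 chase 'c': 21 ⇒ 22;  out={1}∪out(22)={1,6}
  fail(18) 'cacaac': from fail(17)=10 chase 'c': 10 ⇒ 20;  out={4}∪out(20)={4}

Text stream:
pos 0 'b': at 1
pos 1 'c': at 2
pos 2 'a': at 14 (fail-walked)
pos 3 'a': at 10 (fail-walked)
pos 4 'b': at 11
pos 5 'a': at 12  → match P3@[3:5]
pos 6 'a': at 5 (fail-walked)
pos 7 'c': at 6
pos 8 'a': at 7
pos 9 'c': at 8  → match P1@[4:9],P6@[6:9]
pos 10 'a': at 16 (fail-walked)
pos 11 'b': at 11 (fail-walked)
pos 12 'a': at 12  → match P3@[10:12]
pos 13 'c': at 20 (fail-walked)
pos 14 'c': at 13 (fail-walked)
pos 15 'a': at 14
pos 16 'b': at 11 (fail-walked)
pos 17 'a': at 12  → match P3@[15:17]
pos 18 'b': at 11 (fail-walked)
pos 19 'a': at 12  → match P3@[17:19]
pos 20 'a': at 5 (fail-walked)
pos 21 'b': at 11 (fail-walked)
pos 22 'c': at 19  → match P5@[20:22]
pos 23 'b': at 3 (fail-walked)  → match P0@[21:23]
pos 24 'c': at 2 (fail-walked)
pos 25 'a': at 14 (fail-walked)
pos 26 'b': at 11 (fail-walked)
pos 27 'c': at 19  → match P5@[25:27]
pos 28 'b': at 3 (fail-walked)  → match P0@[26:28]
pos 29 'a': at 4 (fail-walked)
pos 30 'b': at 11 (fail-walked)
pos 31 'a': at 12  → match P3@[29:31]
pos 32 'b': at 11 (fail-walked)
pos 33 'b': at 9 (fail-walked)  → match P2@[32:33]
pos 34 'c': at 2 (fail-walked)
pos 35 'b': at 3  → match P0@[33:35]
pos 36 'a': at 4 (fail-walked)
pos 37 'b': at 11 (fail-walked)
pos 38 'a': at 12  → match P3@[36:38]
pos 39 'b': at 11 (fail-walked)
pos 40 'c': at 19  → match P5@[38:40]
pos 41 'b': at 3 (fail-walked)  → match P0@[39:41]
pos 42 'a': at 4 (fail-walked)
pos 43 'a': at 5
pos 44 'c': at 6
pos 45 'a': at 7
pos 46 'c': at 8  → match P1@[41:46],P6@[43:46]
pos 47 'a': at 16 (fail-walked)
pos 48 'b': at 11 (fail-walked)
pos 49 'a': at 12  → match P3@[47:49]
pos 50 'c': at 20 (fail-walked)
pos 51 'a': at 21
pos 52 'c': at 22  → match P6@[49:52]
pos 53 'b': at 1 (fail-walked)
pos 54 'b': at 9  → match P2@[53:54]
pos 55 'a': at 4 (fail-walked)
pos 56 'a': at 5
pos 57 'b': at 11 (fail-walked)
pos 58 'a': at 12  → match P3@[56:58]
pos 59 'a': at 5 (fail-walked)
pos 60 'b': at 11 (fail-walked)
pos 61 'c': at 19  → match P5@[59:61]
pos 62 'b': at 3 (fail-walked)  → match P0@[60:62]
pos 63 'b': at 9 (fail-walked)  → match P2@[62:63]
pos 64 'c': at 2 (fail-walked)
pos 65 'a': at 14 (fail-walked)
pos 66 'c': at 15
pos 67 'c': at 13 (fail-walked)
pos 68 'b': at 1 (fail-walked)
pos 69 'c': at 2
pos 70 'b': at 3  → match P0@[68:70]
pos 71 'c': at 2 (fail-walked)
pos 72 'c': at 13 (fail-walked)
pos 73 'a': at 14
pos 74 'c': at 15
pos 75 'a': at 16
pos 76 'a': at 17
pos 77 'c': at 18  → match P4@[72:77]
pos 78 'a': at 21 (fail-walked)
pos 79 'b': at 11 (fail-walked)

Result: [[5,3],[9,1],[9,6],[12,3],[17,3],[19,3],[22,5],[23,0],[27,5],[28,0],[31,3],[33,2],[35,0],[38,3],[40,5],[41,0],[46,1],[46,6],[49,3],[52,6],[54,2],[58,3],[61,5],[62,0],[63,2],[70,0],[77,4]]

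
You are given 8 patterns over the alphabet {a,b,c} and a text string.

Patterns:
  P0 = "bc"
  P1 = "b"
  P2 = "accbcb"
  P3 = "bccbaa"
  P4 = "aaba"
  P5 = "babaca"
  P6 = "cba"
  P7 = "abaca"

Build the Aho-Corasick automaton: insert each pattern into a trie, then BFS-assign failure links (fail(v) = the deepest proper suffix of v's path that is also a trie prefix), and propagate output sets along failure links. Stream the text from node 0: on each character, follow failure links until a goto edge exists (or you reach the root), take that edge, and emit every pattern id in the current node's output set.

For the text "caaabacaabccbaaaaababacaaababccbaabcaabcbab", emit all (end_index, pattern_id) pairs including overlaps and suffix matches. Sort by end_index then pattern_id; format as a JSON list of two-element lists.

Construct AC machine:
Trie nodes:
  0='ε' goto a→3 b→1 c→21
  1='b' goto a→16 c→2  ←P1
  2='bc' goto c→9  ←P0
  3='a' goto a→13 b→24 c→4
  4='ac' goto c→5
  5='acc' goto b→6
  6='accb' goto c→7
  7='accbc' goto b→8
  8='accbcb' goto ·  ←P2
  9='bcc' goto b→10
  10='bccb' goto a→11
  11='bccba' goto a→12
  12='bccbaa' goto ·  ←P3
  13='aa' goto b→14
  14='aab' goto a→15
  15='aaba' goto ·  ←P4
  16='ba' goto b→17
  17='bab' goto a→18
  18='baba' goto c→19
  19='babac' goto a→20
  20='babaca' goto ·  ←P5
  21='c' goto b→22
  22='cb' goto a→23
  23='cba' goto ·  ←P6
  24='ab' goto a→25
  25='aba' goto c→26
  26='abac' goto a→27
  27='abaca' goto ·  ←P7

Failure links (BFS by depth):
  fail(1) 'b': from fail(0)=0 chase 'b': 0 ⇒ 0;  out={1}∪out(0)={1}
  fail(3) 'a': from fail(0)=0 chase 'a': 0 ⇒ 0;  out=∅∪out(0)=∅
  fail(21) 'c': from fail(0)=0 chase 'c': 0 ⇒ 0;  out=∅∪out(0)=∅
  fail(2) 'bc': from fail(1)=0 chase 'c': 0 ⇒ 21;  out={0}∪out(21)={0}
  fail(4) 'ac': from fail(3)=0 chase 'c': 0 ⇒ 21;  out=∅∪out(21)=∅
  fail(13) 'aa': from fail(3)=0 chase 'a': 0 ⇒ 3;  out=∅∪out(3)=∅
  fail(16) 'ba': from fail(1)=0 chase 'a': 0 ⇒ 3;  out=∅∪out(3)=∅
  fail(22) 'cb': from fail(21)=0 chase 'b': 0 ⇒ 1;  out=∅∪out(1)={1}
  fail(24) 'ab': from fail(3)=0 chase 'b': 0 ⇒ 1;  out=∅∪out(1)={1}
  fail(5) 'acc': from fail(4)=21 chase 'c': 21→0 ⇒ 21;  out=∅∪out(21)=∅
  fail(9) 'bcc': from fail(2)=21 chase 'c': 21→0 ⇒ 21;  out=∅∪out(21)=∅
  fail(14) 'aab': from fail(13)=3 chase 'b': 3 ⇒ 24;  out=∅∪out(24)={1}
  fail(17) 'bab': from fail(16)=3 chase 'b': 3 ⇒ 24;  out=∅∪out(24)={1}
  fail(23) 'cba': from fail(22)=1 chase 'a': 1 ⇒ 16;  out={6}∪out(16)={6}
  fail(25) 'aba': from fail(24)=1 chase 'a': 1 ⇒ 16;  out=∅∪out(16)=∅
  fail(6) 'accb': from fail(5)=21 chase 'b': 21 ⇒ 22;  out=∅∪out(22)={1}
  fail(10) 'bccb': from fail(9)=21 chase 'b': 21 ⇒ 22;  out=∅∪out(22)={1}
  fail(15) 'aaba': from fail(14)=24 chase 'a': 24 ⇒ 25;  out={4}∪out(25)={4}
  fail(18) 'baba': from fail(17)=24 chase 'a': 24 ⇒ 25;  out=∅∪out(25)=∅
  fail(26) 'abac': from fail(25)=16 chase 'c': 16→3 ⇒ 4;  out=∅∪out(4)=∅
  fail(7) 'accbc': from fail(6)=22 chase 'c': 22→1 ⇒ 2;  out=∅∪out(2)={0}
  fail(11) 'bccba': from fail(10)=22 chase 'a': 22 ⇒ 23;  out=∅∪out(23)={6}
  fail(19) 'babac': from fail(18)=25 chase 'c': 25 ⇒ 26;  out=∅∪out(26)=∅
  fail(27) 'abaca': from fail(26)=4 chase 'a': 4→21→0 ⇒ 3;  out={7}∪out(3)={7}
  fail(8) 'accbcb': from fail(7)=2 chase 'b': 2→21 ⇒ 22;  out={2}∪out(22)={1,2}
  fail(12) 'bccbaa': from fail(11)=23 chase 'a': 23→16→3 ⇒ 13;  out={3}∪out(13)={3}
  fail(20) 'babaca': from fail(19)=26 chase 'a': 26 ⇒ 27;  out={5}∪out(27)={5,7}

Text stream:
i=0 'c': node 0→21
i=1 'a': node 21→3 (via fail)
i=2 'a': node 3→13
i=3 'a': node 13→13 (via fail)
i=4 'b': node 13→14  ** P1@[4:4]
i=5 'a': node 14→15  ** P4@[2:5]
i=6 'c': node 15→26 (via fail)
i=7 'a': node 26→27  ** P7@[3:7]
i=8 'a': node 27→13 (via fail)
i=9 'b': node 13→14  ** P1@[9:9]
i=10 'c': node 14→2 (via fail)  ** P0@[9:10]
i=11 'c': node 2→9
i=12 'b': node 9→10  ** P1@[12:12]
i=13 'a': node 10→11  ** P6@[11:13]
i=14 'a': node 11→12  ** P3@[9:14]
i=15 'a': node 12→13 (via fail)
i=16 'a': node 13→13 (via fail)
i=17 'a': node 13→13 (via fail)
i=18 'b': node 13→14  ** P1@[18:18]
i=19 'a': node 14→15  ** P4@[16:19]
i=20 'b': node 15→17 (via fail)  ** P1@[20:20]
i=21 'a': node 17→18
i=22 'c': node 18→19
i=23 'a': node 19→20  ** P5@[18:23],P7@[19:23]
i=24 'a': node 20→13 (via fail)
i=25 'a': node 13→13 (via fail)
i=26 'b': node 13→14  ** P1@[26:26]
i=27 'a': node 14→15  ** P4@[24:27]
i=28 'b': node 15→17 (via fail)  ** P1@[28:28]
i=29 'c': node 17→2 (via fail)  ** P0@[28:29]
i=30 'c': node 2→9
i=31 'b': node 9→10  ** P1@[31:31]
i=32 'a': node 10→11  ** P6@[30:32]
i=33 'a': node 11→12  ** P3@[28:33]
i=34 'b': node 12→14 (via fail)  ** P1@[34:34]
i=35 'c': node 14→2 (via fail)  ** P0@[34:35]
i=36 'a': node 2→3 (via fail)
i=37 'a': node 3→13
i=38 'b': node 13→14  ** P1@[38:38]
i=39 'c': node 14→2 (via fail)  ** P0@[38:39]
i=40 'b': node 2→22 (via fail)  ** P1@[40:40]
i=41 'a': node 22→23  ** P6@[39:41]
i=42 'b': node 23→17 (via fail)  ** P1@[42:42]

All matches (sorted): [[4,1],[5,4],[7,7],[9,1],[10,0],[12,1],[13,6],[14,3],[18,1],[19,4],[20,1],[23,5],[23,7],[26,1],[27,4],[28,1],[29,0],[31,1],[32,6],[33,3],[34,1],[35,0],[38,1],[39,0],[40,1],[41,6],[42,1]]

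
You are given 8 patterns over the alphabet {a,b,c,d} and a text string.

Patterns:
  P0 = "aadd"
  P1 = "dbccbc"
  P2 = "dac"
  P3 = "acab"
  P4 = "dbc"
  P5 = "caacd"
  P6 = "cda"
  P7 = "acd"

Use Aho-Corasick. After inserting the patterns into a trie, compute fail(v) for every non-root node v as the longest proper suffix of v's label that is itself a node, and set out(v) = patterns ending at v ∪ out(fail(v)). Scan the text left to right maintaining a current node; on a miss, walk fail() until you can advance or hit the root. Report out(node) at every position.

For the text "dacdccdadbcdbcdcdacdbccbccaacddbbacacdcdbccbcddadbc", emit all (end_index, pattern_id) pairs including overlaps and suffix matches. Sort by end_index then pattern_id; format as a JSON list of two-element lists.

Build:
Trie nodes:
  n0 'ε': a→1 c→16 d→5
  n1 'a': a→2 c→13
  n2 'aa': d→3
  n3 'aad': d→4
  n4 'aadd': ·  [P0 ends]
  n5 'd': a→11 b→6
  n6 'db': c→7
  n7 'dbc': c→8  [P4 ends]
  n8 'dbcc': b→9
  n9 'dbccb': c→10
  n10 'dbccbc': ·  [P1 ends]
  n11 'da': c→12
  n12 'dac': ·  [P2 ends]
  n13 'ac': a→14 d→23
  n14 'aca': b→15
  n15 'acab': ·  [P3 ends]
  n16 'c': a→17 d→21
  n17 'ca': a→18
  n18 'caa': c→19
  n19 'caac': d→20
  n20 'caacd': ·  [P5 ends]
  n21 'cd': a→22
  n22 'cda': ·  [P6 ends]
  n23 'acd': ·  [P7 ends]

Failure links (BFS by depth):
  n1('a'): parent n0 fail=0; on 'a' 0 → fail=0;  out ∅∪∅=∅
  n5('d'): parent n0 fail=0; on 'd' 0 → fail=0;  out ∅∪∅=∅
  n16('c'): parent n0 fail=0; on 'c' 0 → fail=0;  out ∅∪∅=∅
  n2('aa'): parent n1 fail=0; on 'a' 0 → fail=1;  out ∅∪∅=∅
  n6('db'): parent n5 fail=0; on 'b' 0 → fail=0;  out ∅∪∅=∅
  n11('da'): parent n5 fail=0; on 'a' 0 → fail=1;  out ∅∪∅=∅
  n13('ac'): parent n1 fail=0; on 'c' 0 → fail=16;  out ∅∪∅=∅
  n17('ca'): parent n16 fail=0; on 'a' 0 → fail=1;  out ∅∪∅=∅
  n21('cd'): parent n16 fail=0; on 'd' 0 → fail=5;  out ∅∪∅=∅
  n3('aad'): parent n2 fail=1; on 'd' 1→0 → fail=5;  out ∅∪∅=∅
  n7('dbc'): parent n6 fail=0; on 'c' 0 → fail=16;  out {4}∪∅={4}
  n12('dac'): parent n11 fail=1; on 'c' 1 → fail=13;  out {2}∪∅={2}
  n14('aca'): parent n13 fail=16; on 'a' 16 → fail=17;  out ∅∪∅=∅
  n18('caa'): parent n17 fail=1; on 'a' 1 → fail=2;  out ∅∪∅=∅
  n22('cda'): parent n21 fail=5; on 'a' 5 → fail=11;  out {6}∪∅={6}
  n23('acd'): parent n13 fail=16; on 'd' 16 → fail=21;  out {7}∪∅={7}
  n4('aadd'): parent n3 fail=5; on 'd' 5→0 → fail=5;  out {0}∪∅={0}
  n8('dbcc'): parent n7 fail=16; on 'c' 16→0 → fail=16;  out ∅∪∅=∅
  n15('acab'): parent n14 fail=17; on 'b' 17→1→0 → fail=0;  out {3}∪∅={3}
  n19('caac'): parent n18 fail=2; on 'c' 2→1 → fail=13;  out ∅∪∅=∅
  n9('dbccb'): parent n8 fail=16; on 'b' 16→0 → fail=0;  out ∅∪∅=∅
  n20('caacd'): parent n19 fail=13; on 'd' 13 → fail=23;  out {5}∪{7}={5,7}
  n10('dbccbc'): parent n9 fail=0; on 'c' 0 → fail=16;  out {1}∪∅={1}

Run:
pos 0 'd': at 5
pos 1 'a': at 11
pos 2 'c': at 12  → match P2@[0:2]
pos 3 'd': at 23 (fail-walked)  → match P7@[1:3]
pos 4 'c': at 16 (fail-walked)
pos 5 'c': at 16 (fail-walked)
pos 6 'd': at 21
pos 7 'a': at 22  → match P6@[5:7]
pos 8 'd': at 5 (fail-walked)
pos 9 'b': at 6
pos 10 'c': at 7  → match P4@[8:10]
pos 11 'd': at 21 (fail-walked)
pos 12 'b': at 6 (fail-walked)
pos 13 'c': at 7  → match P4@[11:13]
pos 14 'd': at 21 (fail-walked)
pos 15 'c': at 16 (fail-walked)
pos 16 'd': at 21
pos 17 'a': at 22  → match P6@[15:17]
pos 18 'c': at 12 (fail-walked)  → match P2@[16:18]
pos 19 'd': at 23 (fail-walked)  → match P7@[17:19]
pos 20 'b': at 6 (fail-walked)
pos 21 'c': at 7  → match P4@[19:21]
pos 22 'c': at 8
pos 23 'b': at 9
pos 24 'c': at 10  → match P1@[19:24]
pos 25 'c': at 16 (fail-walked)
pos 26 'a': at 17
pos 27 'a': at 18
pos 28 'c': at 19
pos 29 'd': at 20  → match P5@[25:29],P7@[27:29]
pos 30 'd': at 5 (fail-walked)
pos 31 'b': at 6
pos 32 'b': at 0 (fail-walked)
pos 33 'a': at 1
pos 34 'c': at 13
pos 35 'a': at 14
pos 36 'c': at 13 (fail-walked)
pos 37 'd': at 23  → match P7@[35:37]
pos 38 'c': at 16 (fail-walked)
pos 39 'd': at 21
pos 40 'b': at 6 (fail-walked)
pos 41 'c': at 7  → match P4@[39:41]
pos 42 'c': at 8
pos 43 'b': at 9
pos 44 'c': at 10  → match P1@[39:44]
pos 45 'd': at 21 (fail-walked)
pos 46 'd': at 5 (fail-walked)
pos 47 'a': at 11
pos 48 'd': at 5 (fail-walked)
pos 49 'b': at 6
pos 50 'c': at 7  → match P4@[48:50]

Result: [[2,2],[3,7],[7,6],[10,4],[13,4],[17,6],[18,2],[19,7],[21,4],[24,1],[29,5],[29,7],[37,7],[41,4],[44,1],[50,4]]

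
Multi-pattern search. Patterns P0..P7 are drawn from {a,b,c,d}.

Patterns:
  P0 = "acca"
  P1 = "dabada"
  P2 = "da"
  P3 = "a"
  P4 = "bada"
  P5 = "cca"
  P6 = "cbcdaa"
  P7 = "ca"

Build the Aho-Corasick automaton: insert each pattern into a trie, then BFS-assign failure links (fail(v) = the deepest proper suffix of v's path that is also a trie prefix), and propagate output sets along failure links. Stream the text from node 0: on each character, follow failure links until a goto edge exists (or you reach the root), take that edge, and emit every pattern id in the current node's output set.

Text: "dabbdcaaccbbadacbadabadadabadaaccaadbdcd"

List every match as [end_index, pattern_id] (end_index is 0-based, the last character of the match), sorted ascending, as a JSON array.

Build automaton:
Trie nodes:
  n0 'ε': a→1 b→11 c→15 d→5
  n1 'a': c→2  [P3 ends]
  n2 'ac': c→3
  n3 'acc': a→4
  n4 'acca': ·  [P0 ends]
  n5 'd': a→6
  n6 'da': b→7  [P2 ends]
  n7 'dab': a→8
  n8 'daba': d→9
  n9 'dabad': a→10
  n10 'dabada': ·  [P1 ends]
  n11 'b': a→12
  n12 'ba': d→13
  n13 'bad': a→14
  n14 'bada': ·  [P4 ends]
  n15 'c': a→23 b→18 c→16
  n16 'cc': a→17
  n17 'cca': ·  [P5 ends]
  n18 'cb': c→19
  n19 'cbc': d→20
  n20 'cbcd': a→21
  n21 'cbcda': a→22
  n22 'cbcdaa': ·  [P6 ends]
  n23 'ca': ·  [P7 ends]

Failure links (BFS by depth):
  fail(1) 'a': from fail(0)=0 chase 'a': 0 ⇒ 0;  out={3}∪out(0)={3}
  fail(5) 'd': from fail(0)=0 chase 'd': 0 ⇒ 0;  out=∅∪out(0)=∅
  fail(11) 'b': from fail(0)=0 chase 'b': 0 ⇒ 0;  out=∅∪out(0)=∅
  fail(15) 'c': from fail(0)=0 chase 'c': 0 ⇒ 0;  out=∅∪out(0)=∅
  fail(2) 'ac': from fail(1)=0 chase 'c': 0 ⇒ 15;  out=∅∪out(15)=∅
  fail(6) 'da': from fail(5)=0 chase 'a': 0 ⇒ 1;  out={2}∪out(1)={2,3}
  fail(12) 'ba': from fail(11)=0 chase 'a': 0 ⇒ 1;  out=∅∪out(1)={3}
  fail(16) 'cc': from fail(15)=0 chase 'c': 0 ⇒ 15;  out=∅∪out(15)=∅
  fail(18) 'cb': from fail(15)=0 chase 'b': 0 ⇒ 11;  out=∅∪out(11)=∅
  fail(23) 'ca': from fail(15)=0 chase 'a': 0 ⇒ 1;  out={7}∪out(1)={3,7}
  fail(3) 'acc': from fail(2)=15 chase 'c': 15 ⇒ 16;  out=∅∪out(16)=∅
  fail(7) 'dab': from fail(6)=1 chase 'b': 1→0 ⇒ 11;  out=∅∪out(11)=∅
  fail(13) 'bad': from fail(12)=1 chase 'd': 1→0 ⇒ 5;  out=∅∪out(5)=∅
  fail(17) 'cca': from fail(16)=15 chase 'a': 15 ⇒ 23;  out={5}∪out(23)={3,5,7}
  fail(19) 'cbc': from fail(18)=11 chase 'c': 11→0 ⇒ 15;  out=∅∪out(15)=∅
  fail(4) 'acca': from fail(3)=16 chase 'a': 16 ⇒ 17;  out={0}∪out(17)={0,3,5,7}
  fail(8) 'daba': from fail(7)=11 chase 'a': 11 ⇒ 12;  out=∅∪out(12)={3}
  fail(14) 'bada': from fail(13)=5 chase 'a': 5 ⇒ 6;  out={4}∪out(6)={2,3,4}
  fail(20) 'cbcd': from fail(19)=15 chase 'd': 15→0 ⇒ 5;  out=∅∪out(5)=∅
  fail(9) 'dabad': from fail(8)=12 chase 'd': 12 ⇒ 13;  out=∅∪out(13)=∅
  fail(21) 'cbcda': from fail(20)=5 chase 'a': 5 ⇒ 6;  out=∅∪out(6)={2,3}
  fail(10) 'dabada': from fail(9)=13 chase 'a': 13 ⇒ 14;  out={1}∪out(14)={1,2,3,4}
  fail(22) 'cbcdaa': from fail(21)=6 chase 'a': 6→1→0 ⇒ 1;  out={6}∪out(1)={3,6}

Text stream:
[0] read 'd'  n0⇒n5
[1] read 'a'  n5⇒n6  ** P2@[0:1],P3@[1:1]
[2] read 'b'  n6⇒n7
[3] read 'b'  n7⇒n11 ·f
[4] read 'd'  n11⇒n5 ·f
[5] read 'c'  n5⇒n15 ·f
[6] read 'a'  n15⇒n23  ** P3@[6:6],P7@[5:6]
[7] read 'a'  n23⇒n1 ·f  ** P3@[7:7]
[8] read 'c'  n1⇒n2
[9] read 'c'  n2⇒n3
[10] read 'b'  n3⇒n18 ·f
[11] read 'b'  n18⇒n11 ·f
[12] read 'a'  n11⇒n12  ** P3@[12:12]
[13] read 'd'  n12⇒n13
[14] read 'a'  n13⇒n14  ** P2@[13:14],P3@[14:14],P4@[11:14]
[15] read 'c'  n14⇒n2 ·f
[16] read 'b'  n2⇒n18 ·f
[17] read 'a'  n18⇒n12 ·f  ** P3@[17:17]
[18] read 'd'  n12⇒n13
[19] read 'a'  n13⇒n14  ** P2@[18:19],P3@[19:19],P4@[16:19]
[20] read 'b'  n14⇒n7 ·f
[21] read 'a'  n7⇒n8  ** P3@[21:21]
[22] read 'd'  n8⇒n9
[23] read 'a'  n9⇒n10  ** P1@[18:23],P2@[22:23],P3@[23:23],P4@[20:23]
[24] read 'd'  n10⇒n5 ·f
[25] read 'a'  n5⇒n6  ** P2@[24:25],P3@[25:25]
[26] read 'b'  n6⇒n7
[27] read 'a'  n7⇒n8  ** P3@[27:27]
[28] read 'd'  n8⇒n9
[29] read 'a'  n9⇒n10  ** P1@[24:29],P2@[28:29],P3@[29:29],P4@[26:29]
[30] read 'a'  n10⇒n1 ·f  ** P3@[30:30]
[31] read 'c'  n1⇒n2
[32] read 'c'  n2⇒n3
[33] read 'a'  n3⇒n4  ** P0@[30:33],P3@[33:33],P5@[31:33],P7@[32:33]
[34] read 'a'  n4⇒n1 ·f  ** P3@[34:34]
[35] read 'd'  n1⇒n5 ·f
[36] read 'b'  n5⇒n11 ·f
[37] read 'd'  n11⇒n5 ·f
[38] read 'c'  n5⇒n15 ·f
[39] read 'd'  n15⇒n5 ·f

Result: [[1,2],[1,3],[6,3],[6,7],[7,3],[12,3],[14,2],[14,3],[14,4],[17,3],[19,2],[19,3],[19,4],[21,3],[23,1],[23,2],[23,3],[23,4],[25,2],[25,3],[27,3],[29,1],[29,2],[29,3],[29,4],[30,3],[33,0],[33,3],[33,5],[33,7],[34,3]]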